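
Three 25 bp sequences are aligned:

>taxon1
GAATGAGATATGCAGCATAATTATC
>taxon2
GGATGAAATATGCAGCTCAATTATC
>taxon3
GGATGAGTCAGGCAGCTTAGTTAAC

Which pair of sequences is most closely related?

taxon1 and taxon2

taxon1–taxon2: 4/25 differ, p = 0.160, d = 0.180.
taxon1–taxon3: 7/25 differ, p = 0.280, d = 0.351.
taxon2–taxon3: 7/25 differ, p = 0.280, d = 0.351.
The smallest distance is between taxon1 and taxon2.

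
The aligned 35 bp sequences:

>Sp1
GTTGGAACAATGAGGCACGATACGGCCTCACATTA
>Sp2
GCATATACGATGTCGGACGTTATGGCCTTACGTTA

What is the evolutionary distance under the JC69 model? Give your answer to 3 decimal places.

The sequences differ at 13 of 35 sites, so p = 13/35 ≈ 0.371429.
d = −(3/4) ln(1 − 4p/3) = −0.75 ln(1 − 0.495239) = −0.75 ln(0.504761)
  = −0.75 × (-0.683670) = 0.512753 substitutions/site.

0.513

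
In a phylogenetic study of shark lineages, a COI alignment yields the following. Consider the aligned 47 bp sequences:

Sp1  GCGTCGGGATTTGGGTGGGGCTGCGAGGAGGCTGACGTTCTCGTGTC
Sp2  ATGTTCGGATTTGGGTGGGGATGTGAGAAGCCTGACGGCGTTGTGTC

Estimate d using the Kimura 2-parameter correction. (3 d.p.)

Of 47 sites, 7 differences are transitions and 5 are transversions, so P = 7/47 ≈ 0.148936 and Q = 5/47 ≈ 0.106383.
Under the Kimura two-parameter model, d = −½ ln(1 − 2P − Q) − ¼ ln(1 − 2Q).
1 − 2P − Q = 0.595745, giving −½ ln(0.595745) = 0.258971.
1 − 2Q = 0.787234, giving −¼ ln(0.787234) = 0.059807.
d = 0.258971 + 0.059807 = 0.318778.

0.319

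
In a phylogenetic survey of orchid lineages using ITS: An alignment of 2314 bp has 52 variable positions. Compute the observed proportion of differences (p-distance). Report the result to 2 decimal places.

p = 52/2314 = 0.022471… ≈ 0.02 (to 2 d.p.).

0.02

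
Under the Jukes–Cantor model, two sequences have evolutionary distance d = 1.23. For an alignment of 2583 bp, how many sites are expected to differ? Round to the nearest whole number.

1561

Invert JC69: p = (3/4)(1 − e^(−4d/3)) = 0.75 × (1 − e^(-1.64)) = 0.75 × (1 − 0.193980) = 0.604515.
Expected differing sites = pL ≈ 0.604515 × 2583 = 1561.462245 ≈ 1561.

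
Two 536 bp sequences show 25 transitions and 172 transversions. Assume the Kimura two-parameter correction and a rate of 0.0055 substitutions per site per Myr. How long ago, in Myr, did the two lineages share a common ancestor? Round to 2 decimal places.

47.64

P = 25/536 ≈ 0.046642 and Q = 172/536 ≈ 0.320896.
Under the Kimura two-parameter model, d = −½ ln(1 − 2P − Q) − ¼ ln(1 − 2Q).
1 − 2P − Q = 0.58582, giving −½ ln(0.58582) = 0.267371.
1 − 2Q = 0.358208, giving −¼ ln(0.358208) = 0.256660.
d = 0.267371 + 0.256660 = 0.524031.
Under a molecular clock d = 2μt, so t = d/(2μ) = 0.524031 / (2 × 0.0055) = 47.64 Myr.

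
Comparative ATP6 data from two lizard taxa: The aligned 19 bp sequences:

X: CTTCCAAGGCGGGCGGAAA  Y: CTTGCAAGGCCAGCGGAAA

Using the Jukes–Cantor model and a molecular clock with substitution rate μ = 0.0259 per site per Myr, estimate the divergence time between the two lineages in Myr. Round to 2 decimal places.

3.42

The sequences differ at 3 of 19 sites (4, 11, 12), so p = 3/19 ≈ 0.157895.
d = −(3/4) ln(1 − 4p/3) = −0.75 ln(1 − 0.210527) = −0.75 ln(0.789473)
  = −0.75 × (-0.236390) = 0.177293 substitutions/site.
Under a molecular clock d = 2μt, so t = d/(2μ) = 0.177293 / (2 × 0.0259) = 3.42 Myr.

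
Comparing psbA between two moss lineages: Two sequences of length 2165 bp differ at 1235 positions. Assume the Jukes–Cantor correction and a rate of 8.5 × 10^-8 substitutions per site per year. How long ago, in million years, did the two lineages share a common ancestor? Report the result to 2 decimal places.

6.31

p = 1235/2165 ≈ 0.570439.
d = −(3/4) ln(1 − 4p/3) = −0.75 ln(1 − 0.760585) = −0.75 ln(0.239415)
  = −0.75 × (-1.429557) = 1.072168 substitutions/site.
Under a molecular clock d = 2μt, so t = d/(2μ) = 1.072168 / (2 × 8.5 × 10^-8) = 6.31 million years.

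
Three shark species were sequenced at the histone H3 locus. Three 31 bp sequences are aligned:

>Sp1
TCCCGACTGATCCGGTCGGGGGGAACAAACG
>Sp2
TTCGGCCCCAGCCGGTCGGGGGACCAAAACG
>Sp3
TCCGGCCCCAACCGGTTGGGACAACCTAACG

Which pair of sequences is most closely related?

Sp2 and Sp3

Sp1–Sp2: 10/31 differ, p = 0.323, d = 0.422.
Sp1–Sp3: 11/31 differ, p = 0.355, d = 0.481.
Sp2–Sp3: 8/31 differ, p = 0.258, d = 0.316.
The smallest distance is between Sp2 and Sp3.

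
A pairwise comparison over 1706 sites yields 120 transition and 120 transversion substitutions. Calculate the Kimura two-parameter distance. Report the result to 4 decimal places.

0.1564

P = 120/1706 ≈ 0.07034 and Q = 120/1706 ≈ 0.07034.
Under the Kimura two-parameter model, d = −½ ln(1 − 2P − Q) − ¼ ln(1 − 2Q).
1 − 2P − Q = 0.78898, giving −½ ln(0.78898) = 0.118507.
1 − 2Q = 0.85932, giving −¼ ln(0.85932) = 0.037903.
d = 0.118507 + 0.037903 = 0.156410.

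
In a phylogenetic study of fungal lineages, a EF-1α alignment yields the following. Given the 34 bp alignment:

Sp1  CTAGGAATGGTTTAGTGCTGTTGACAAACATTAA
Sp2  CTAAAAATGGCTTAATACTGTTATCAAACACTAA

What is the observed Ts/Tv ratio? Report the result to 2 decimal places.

Transitions are A↔G and C↔T; transversions are all other mismatches.
Transitions: 7. Transversions: 1.
R = 7/1 = 7.00.

7.00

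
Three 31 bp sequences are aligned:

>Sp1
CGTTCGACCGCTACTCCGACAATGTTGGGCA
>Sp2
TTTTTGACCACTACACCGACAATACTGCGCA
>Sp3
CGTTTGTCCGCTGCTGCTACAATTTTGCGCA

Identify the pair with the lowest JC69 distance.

Sp1–Sp2: 8/31 differ, p = 0.258, d = 0.316.
Sp1–Sp3: 7/31 differ, p = 0.226, d = 0.269.
Sp2–Sp3: 10/31 differ, p = 0.323, d = 0.422.
The smallest distance is between Sp1 and Sp3.

Sp1 and Sp3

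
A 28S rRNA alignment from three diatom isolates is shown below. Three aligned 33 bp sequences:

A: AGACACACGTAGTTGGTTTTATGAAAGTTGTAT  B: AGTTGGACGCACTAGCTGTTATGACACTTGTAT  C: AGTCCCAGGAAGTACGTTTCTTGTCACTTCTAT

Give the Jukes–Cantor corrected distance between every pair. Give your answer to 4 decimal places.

A–B: 11/33 sites differ → p ≈ 0.333333, d = −0.75 ln(1 − 0.444444) = 0.440839 ≈ 0.4408.
A–C: 12/33 sites differ → p ≈ 0.363636, d = −0.75 ln(1 − 0.484848) = 0.497470 ≈ 0.4975.
B–C: 13/33 sites differ → p ≈ 0.393939, d = −0.75 ln(1 − 0.525252) = 0.558728 ≈ 0.5587.

d(A,B) = 0.4408, d(A,C) = 0.4975, d(B,C) = 0.5587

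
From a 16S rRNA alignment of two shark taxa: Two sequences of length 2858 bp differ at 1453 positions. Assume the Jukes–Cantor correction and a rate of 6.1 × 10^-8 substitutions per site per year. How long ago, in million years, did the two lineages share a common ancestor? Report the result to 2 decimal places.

6.96

p = 1453/2858 ≈ 0.508397.
d = −(3/4) ln(1 − 4p/3) = −0.75 ln(1 − 0.677863) = −0.75 ln(0.322137)
  = −0.75 × (-1.132778) = 0.849584 substitutions/site.
Under a molecular clock d = 2μt, so t = d/(2μ) = 0.849584 / (2 × 6.1 × 10^-8) = 6.96 million years.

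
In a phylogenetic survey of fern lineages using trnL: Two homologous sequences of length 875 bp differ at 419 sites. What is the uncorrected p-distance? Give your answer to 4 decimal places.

0.4789

p = 419/875 = 0.478857… ≈ 0.4789 (to 4 d.p.).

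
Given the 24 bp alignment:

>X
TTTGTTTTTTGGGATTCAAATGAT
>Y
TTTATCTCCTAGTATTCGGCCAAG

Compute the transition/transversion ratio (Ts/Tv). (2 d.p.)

3.00

Transitions are A↔G and C↔T; transversions are all other mismatches.
Transitions: 9. Transversions: 3.
R = 9/3 = 3.00.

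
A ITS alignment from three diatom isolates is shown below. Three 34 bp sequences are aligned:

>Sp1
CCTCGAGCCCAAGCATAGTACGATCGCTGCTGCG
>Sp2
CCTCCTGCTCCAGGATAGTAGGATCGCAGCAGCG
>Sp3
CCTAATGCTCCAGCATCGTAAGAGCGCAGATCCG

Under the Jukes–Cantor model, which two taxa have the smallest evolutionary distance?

Sp1 and Sp2

Sp1–Sp2: 8/34 differ, p = 0.235, d = 0.282.
Sp1–Sp3: 11/34 differ, p = 0.324, d = 0.423.
Sp2–Sp3: 9/34 differ, p = 0.265, d = 0.326.
The smallest distance is between Sp1 and Sp2.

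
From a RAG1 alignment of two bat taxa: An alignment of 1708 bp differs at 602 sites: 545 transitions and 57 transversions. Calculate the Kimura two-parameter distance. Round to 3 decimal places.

P = 545/1708 ≈ 0.319087 and Q = 57/1708 ≈ 0.033372.
Under the Kimura two-parameter model, d = −½ ln(1 − 2P − Q) − ¼ ln(1 − 2Q).
1 − 2P − Q = 0.328454, giving −½ ln(0.328454) = 0.556679.
1 − 2Q = 0.933256, giving −¼ ln(0.933256) = 0.017269.
d = 0.556679 + 0.017269 = 0.573948.

0.574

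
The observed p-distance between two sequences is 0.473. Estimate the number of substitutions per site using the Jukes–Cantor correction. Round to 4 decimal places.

d = −(3/4) ln(1 − 4p/3) = −0.75 ln(1 − 0.630667) = −0.75 ln(0.369333)
  = −0.75 × (-0.996057) = 0.747043 substitutions/site.

0.7470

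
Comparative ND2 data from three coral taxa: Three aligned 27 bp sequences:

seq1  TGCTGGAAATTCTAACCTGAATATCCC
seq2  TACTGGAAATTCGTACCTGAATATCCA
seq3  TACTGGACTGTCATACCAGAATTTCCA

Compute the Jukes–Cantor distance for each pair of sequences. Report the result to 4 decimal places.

d(seq1,seq2) = 0.1650, d(seq1,seq3) = 0.4408, d(seq2,seq3) = 0.2635

seq1–seq2: 4/27 sites differ → p ≈ 0.148148, d = −0.75 ln(1 − 0.197531) = 0.165047 ≈ 0.1650.
seq1–seq3: 9/27 sites differ → p ≈ 0.333333, d = −0.75 ln(1 − 0.444444) = 0.440839 ≈ 0.4408.
seq2–seq3: 6/27 sites differ → p ≈ 0.222222, d = −0.75 ln(1 − 0.296296) = 0.263548 ≈ 0.2635.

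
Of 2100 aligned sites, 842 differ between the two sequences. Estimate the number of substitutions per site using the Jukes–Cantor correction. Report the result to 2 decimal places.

0.57

p = 842/2100 ≈ 0.400952.
d = −(3/4) ln(1 − 4p/3) = −0.75 ln(1 − 0.534603) = −0.75 ln(0.465397)
  = −0.75 × (-0.764864) = 0.573648 substitutions/site.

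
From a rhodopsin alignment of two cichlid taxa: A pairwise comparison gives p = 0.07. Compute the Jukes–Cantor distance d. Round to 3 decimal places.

d = −(3/4) ln(1 − 4p/3) = −0.75 ln(1 − 0.093333) = −0.75 ln(0.906667)
  = −0.75 × (-0.097980) = 0.073485 substitutions/site.

0.073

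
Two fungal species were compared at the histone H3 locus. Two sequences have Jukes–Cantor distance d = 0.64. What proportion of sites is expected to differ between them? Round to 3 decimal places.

p = (3/4)(1 − e^(−4d/3)) = 0.75 × (1 − e^(-0.853333)) = 0.75 × (1 − 0.425993) = 0.430505.

0.431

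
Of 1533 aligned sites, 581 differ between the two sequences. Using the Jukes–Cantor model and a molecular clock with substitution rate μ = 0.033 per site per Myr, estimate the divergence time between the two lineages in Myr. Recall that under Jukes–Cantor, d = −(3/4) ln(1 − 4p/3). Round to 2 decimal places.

p = 581/1533 ≈ 0.378995.
d = −(3/4) ln(1 − 4p/3) = −0.75 ln(1 − 0.505327) = −0.75 ln(0.494673)
  = −0.75 × (-0.703858) = 0.527894 substitutions/site.
Under a molecular clock d = 2μt, so t = d/(2μ) = 0.527894 / (2 × 0.033) = 8.00 Myr.

8.00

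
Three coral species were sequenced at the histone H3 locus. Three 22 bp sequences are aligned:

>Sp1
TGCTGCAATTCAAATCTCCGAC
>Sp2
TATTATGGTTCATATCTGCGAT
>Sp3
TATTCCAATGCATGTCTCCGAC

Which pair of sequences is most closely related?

Sp1–Sp2: 9/22 differ, p = 0.409, d = 0.591.
Sp1–Sp3: 6/22 differ, p = 0.273, d = 0.339.
Sp2–Sp3: 8/22 differ, p = 0.364, d = 0.497.
The smallest distance is between Sp1 and Sp3.

Sp1 and Sp3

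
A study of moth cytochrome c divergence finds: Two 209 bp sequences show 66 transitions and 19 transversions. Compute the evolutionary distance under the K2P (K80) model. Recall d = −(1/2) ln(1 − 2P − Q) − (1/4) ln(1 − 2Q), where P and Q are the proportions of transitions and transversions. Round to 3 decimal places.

P = 66/209 ≈ 0.315789 and Q = 19/209 ≈ 0.090909.
Under the Kimura two-parameter model, d = −½ ln(1 − 2P − Q) − ¼ ln(1 − 2Q).
1 − 2P − Q = 0.277513, giving −½ ln(0.277513) = 0.640944.
1 − 2Q = 0.818182, giving −¼ ln(0.818182) = 0.050168.
d = 0.640944 + 0.050168 = 0.691112.

0.691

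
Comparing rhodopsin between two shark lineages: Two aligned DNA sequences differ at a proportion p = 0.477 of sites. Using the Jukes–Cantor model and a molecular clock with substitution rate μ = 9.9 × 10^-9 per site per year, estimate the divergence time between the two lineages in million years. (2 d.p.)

d = −(3/4) ln(1 − 4p/3) = −0.75 ln(1 − 0.636) = −0.75 ln(0.364)
  = −0.75 × (-1.010601) = 0.757951 substitutions/site.
Under a molecular clock d = 2μt, so t = d/(2μ) = 0.757951 / (2 × 9.9 × 10^-9) = 38.28 million years.

38.28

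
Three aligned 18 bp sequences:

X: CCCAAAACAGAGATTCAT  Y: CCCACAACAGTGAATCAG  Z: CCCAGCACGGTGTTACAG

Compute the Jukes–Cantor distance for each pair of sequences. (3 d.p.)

X–Y: 4/18 sites differ → p ≈ 0.222222, d = −0.75 ln(1 − 0.296296) = 0.263548 ≈ 0.264.
X–Z: 7/18 sites differ → p ≈ 0.388889, d = −0.75 ln(1 − 0.518519) = 0.548166 ≈ 0.548.
Y–Z: 6/18 sites differ → p ≈ 0.333333, d = −0.75 ln(1 − 0.444444) = 0.440839 ≈ 0.441.

d(X,Y) = 0.264, d(X,Z) = 0.548, d(Y,Z) = 0.441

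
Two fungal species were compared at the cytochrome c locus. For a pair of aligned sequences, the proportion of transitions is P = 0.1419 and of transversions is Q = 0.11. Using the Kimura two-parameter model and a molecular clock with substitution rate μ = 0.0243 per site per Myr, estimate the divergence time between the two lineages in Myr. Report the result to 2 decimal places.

Under the Kimura two-parameter model, d = −½ ln(1 − 2P − Q) − ¼ ln(1 − 2Q).
1 − 2P − Q = 0.6062, giving −½ ln(0.6062) = 0.250273.
1 − 2Q = 0.78, giving −¼ ln(0.78) = 0.062115.
d = 0.250273 + 0.062115 = 0.312388.
Under a molecular clock d = 2μt, so t = d/(2μ) = 0.312388 / (2 × 0.0243) = 6.43 Myr.

6.43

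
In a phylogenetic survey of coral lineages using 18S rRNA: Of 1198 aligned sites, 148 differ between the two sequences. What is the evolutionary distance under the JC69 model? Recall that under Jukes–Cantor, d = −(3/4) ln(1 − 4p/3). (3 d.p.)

p = 148/1198 ≈ 0.123539.
d = −(3/4) ln(1 − 4p/3) = −0.75 ln(1 − 0.164719) = −0.75 ln(0.835281)
  = −0.75 × (-0.179987) = 0.134990 substitutions/site.

0.135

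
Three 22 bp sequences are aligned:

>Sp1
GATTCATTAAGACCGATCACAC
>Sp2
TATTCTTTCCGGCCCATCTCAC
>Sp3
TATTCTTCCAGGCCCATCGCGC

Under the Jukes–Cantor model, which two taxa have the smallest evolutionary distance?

Sp1–Sp2: 7/22 differ, p = 0.318, d = 0.414.
Sp1–Sp3: 8/22 differ, p = 0.364, d = 0.497.
Sp2–Sp3: 4/22 differ, p = 0.182, d = 0.208.
The smallest distance is between Sp2 and Sp3.

Sp2 and Sp3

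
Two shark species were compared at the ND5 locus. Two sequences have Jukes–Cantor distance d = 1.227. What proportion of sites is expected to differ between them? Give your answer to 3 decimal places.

p = (3/4)(1 − e^(−4d/3)) = 0.75 × (1 − e^(-1.636)) = 0.75 × (1 − 0.194758) = 0.603932.

0.604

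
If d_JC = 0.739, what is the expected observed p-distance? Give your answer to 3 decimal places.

p = (3/4)(1 − e^(−4d/3)) = 0.75 × (1 − e^(-0.985333)) = 0.75 × (1 − 0.373315) = 0.470014.

0.470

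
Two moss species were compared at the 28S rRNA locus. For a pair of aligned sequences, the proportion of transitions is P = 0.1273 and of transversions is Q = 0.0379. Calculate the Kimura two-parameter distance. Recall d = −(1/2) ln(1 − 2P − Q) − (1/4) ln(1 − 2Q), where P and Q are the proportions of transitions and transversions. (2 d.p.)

0.19

Under the Kimura two-parameter model, d = −½ ln(1 − 2P − Q) − ¼ ln(1 − 2Q).
1 − 2P − Q = 0.7075, giving −½ ln(0.7075) = 0.173009.
1 − 2Q = 0.9242, giving −¼ ln(0.9242) = 0.019707.
d = 0.173009 + 0.019707 = 0.192716.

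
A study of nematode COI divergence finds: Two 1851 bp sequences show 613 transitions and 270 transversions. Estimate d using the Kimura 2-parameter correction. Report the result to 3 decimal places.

P = 613/1851 ≈ 0.331172 and Q = 270/1851 ≈ 0.145867.
Under the Kimura two-parameter model, d = −½ ln(1 − 2P − Q) − ¼ ln(1 − 2Q).
1 − 2P − Q = 0.191789, giving −½ ln(0.191789) = 0.825680.
1 − 2Q = 0.708266, giving −¼ ln(0.708266) = 0.086234.
d = 0.825680 + 0.086234 = 0.911914.

0.912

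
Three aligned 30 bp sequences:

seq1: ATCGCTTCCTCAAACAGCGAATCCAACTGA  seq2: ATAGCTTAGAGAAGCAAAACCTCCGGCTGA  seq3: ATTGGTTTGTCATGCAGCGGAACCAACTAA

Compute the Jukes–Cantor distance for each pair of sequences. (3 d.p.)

d(seq1,seq2) = 0.647, d(seq1,seq3) = 0.383, d(seq2,seq3) = 0.824

seq1–seq2: 13/30 sites differ → p ≈ 0.433333, d = −0.75 ln(1 − 0.577777) = 0.646666 ≈ 0.647.
seq1–seq3: 9/30 sites differ → p = 0.3, d = −0.75 ln(1 − 0.4) = 0.383119 ≈ 0.383.
seq2–seq3: 15/30 sites differ → p = 0.5, d = −0.75 ln(1 − 0.666667) = 0.823960 ≈ 0.824.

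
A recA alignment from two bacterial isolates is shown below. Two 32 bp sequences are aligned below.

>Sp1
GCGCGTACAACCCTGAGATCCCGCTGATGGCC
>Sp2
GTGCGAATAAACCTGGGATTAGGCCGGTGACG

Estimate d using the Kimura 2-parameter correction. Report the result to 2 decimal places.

Of 32 sites, 7 differences are transitions and 5 are transversions, so P = 7/32 = 0.21875 and Q = 5/32 = 0.15625.
Under the Kimura two-parameter model, d = −½ ln(1 − 2P − Q) − ¼ ln(1 − 2Q).
1 − 2P − Q = 0.40625, giving −½ ln(0.40625) = 0.450393.
1 − 2Q = 0.6875, giving −¼ ln(0.6875) = 0.093673.
d = 0.450393 + 0.093673 = 0.544066.

0.54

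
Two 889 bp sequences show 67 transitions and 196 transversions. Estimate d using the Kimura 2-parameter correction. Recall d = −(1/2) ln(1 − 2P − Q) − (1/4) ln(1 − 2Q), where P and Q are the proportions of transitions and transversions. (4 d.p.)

P = 67/889 ≈ 0.075366 and Q = 196/889 ≈ 0.220472.
Under the Kimura two-parameter model, d = −½ ln(1 − 2P − Q) − ¼ ln(1 − 2Q).
1 − 2P − Q = 0.628796, giving −½ ln(0.628796) = 0.231974.
1 − 2Q = 0.559056, giving −¼ ln(0.559056) = 0.145376.
d = 0.231974 + 0.145376 = 0.377350.

0.3774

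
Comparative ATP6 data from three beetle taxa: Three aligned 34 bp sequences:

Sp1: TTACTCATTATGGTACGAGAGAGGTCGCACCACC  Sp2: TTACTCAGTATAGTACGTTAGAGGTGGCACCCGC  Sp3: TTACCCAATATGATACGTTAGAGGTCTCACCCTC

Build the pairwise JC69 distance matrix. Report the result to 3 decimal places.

Sp1–Sp2: 7/34 sites differ → p ≈ 0.205882, d = −0.75 ln(1 − 0.274509) = 0.240680 ≈ 0.241.
Sp1–Sp3: 8/34 sites differ → p ≈ 0.235294, d = −0.75 ln(1 − 0.313725) = 0.282358 ≈ 0.282.
Sp2–Sp3: 7/34 sites differ → p ≈ 0.205882, d = −0.75 ln(1 − 0.274509) = 0.240680 ≈ 0.241.

d(Sp1,Sp2) = 0.241, d(Sp1,Sp3) = 0.282, d(Sp2,Sp3) = 0.241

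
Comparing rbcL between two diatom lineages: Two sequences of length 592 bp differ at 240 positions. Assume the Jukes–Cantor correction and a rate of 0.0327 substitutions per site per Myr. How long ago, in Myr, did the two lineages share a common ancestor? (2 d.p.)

8.92

p = 240/592 ≈ 0.405405.
d = −(3/4) ln(1 − 4p/3) = −0.75 ln(1 − 0.54054) = −0.75 ln(0.45946)
  = −0.75 × (-0.777703) = 0.583277 substitutions/site.
Under a molecular clock d = 2μt, so t = d/(2μ) = 0.583277 / (2 × 0.0327) = 8.92 Myr.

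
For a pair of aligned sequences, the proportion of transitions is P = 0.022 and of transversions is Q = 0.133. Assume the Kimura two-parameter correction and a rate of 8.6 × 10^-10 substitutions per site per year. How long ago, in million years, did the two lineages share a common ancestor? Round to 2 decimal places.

101.58

Under the Kimura two-parameter model, d = −½ ln(1 − 2P − Q) − ¼ ln(1 − 2Q).
1 − 2P − Q = 0.823, giving −½ ln(0.823) = 0.097400.
1 − 2Q = 0.734, giving −¼ ln(0.734) = 0.077312.
d = 0.097400 + 0.077312 = 0.174712.
Under a molecular clock d = 2μt, so t = d/(2μ) = 0.174712 / (2 × 8.6 × 10^-10) = 101.58 million years.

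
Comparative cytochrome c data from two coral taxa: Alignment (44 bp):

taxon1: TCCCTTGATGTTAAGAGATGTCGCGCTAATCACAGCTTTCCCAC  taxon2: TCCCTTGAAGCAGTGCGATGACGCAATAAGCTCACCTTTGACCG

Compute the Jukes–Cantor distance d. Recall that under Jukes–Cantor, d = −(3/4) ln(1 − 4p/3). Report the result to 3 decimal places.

The sequences differ at 16 of 44 sites, so p = 16/44 ≈ 0.363636.
d = −(3/4) ln(1 − 4p/3) = −0.75 ln(1 − 0.484848) = −0.75 ln(0.515152)
  = −0.75 × (-0.663293) = 0.497470 substitutions/site.

0.497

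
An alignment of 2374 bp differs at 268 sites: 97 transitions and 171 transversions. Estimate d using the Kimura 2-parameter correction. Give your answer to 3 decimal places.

0.122

P = 97/2374 ≈ 0.040859 and Q = 171/2374 ≈ 0.07203.
Under the Kimura two-parameter model, d = −½ ln(1 − 2P − Q) − ¼ ln(1 − 2Q).
1 − 2P − Q = 0.846252, giving −½ ln(0.846252) = 0.083469.
1 − 2Q = 0.85594, giving −¼ ln(0.85594) = 0.038889.
d = 0.083469 + 0.038889 = 0.122358.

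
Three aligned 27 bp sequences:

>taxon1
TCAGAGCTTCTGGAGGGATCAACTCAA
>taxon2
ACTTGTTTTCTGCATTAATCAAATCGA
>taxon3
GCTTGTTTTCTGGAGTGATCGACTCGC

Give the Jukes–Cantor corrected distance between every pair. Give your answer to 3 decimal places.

d(taxon1,taxon2) = 0.673, d(taxon1,taxon3) = 0.511, d(taxon2,taxon3) = 0.318

taxon1–taxon2: 12/27 sites differ → p ≈ 0.444444, d = −0.75 ln(1 − 0.592592) = 0.673455 ≈ 0.673.
taxon1–taxon3: 10/27 sites differ → p ≈ 0.37037, d = −0.75 ln(1 − 0.493827) = 0.510658 ≈ 0.511.
taxon2–taxon3: 7/27 sites differ → p ≈ 0.259259, d = −0.75 ln(1 − 0.345679) = 0.318118 ≈ 0.318.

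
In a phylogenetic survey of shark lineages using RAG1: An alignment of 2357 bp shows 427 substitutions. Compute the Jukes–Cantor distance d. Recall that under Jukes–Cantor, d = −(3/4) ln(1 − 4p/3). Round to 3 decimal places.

p = 427/2357 ≈ 0.181162.
d = −(3/4) ln(1 − 4p/3) = −0.75 ln(1 − 0.241549) = −0.75 ln(0.758451)
  = −0.75 × (-0.276477) = 0.207358 substitutions/site.

0.207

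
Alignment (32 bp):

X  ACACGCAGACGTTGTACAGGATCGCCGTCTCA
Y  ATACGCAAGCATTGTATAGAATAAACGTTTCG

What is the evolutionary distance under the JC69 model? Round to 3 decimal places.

The sequences differ at 11 of 32 sites, so p = 11/32 = 0.34375.
d = −(3/4) ln(1 − 4p/3) = −0.75 ln(1 − 0.458333) = −0.75 ln(0.541667)
  = −0.75 × (-0.613104) = 0.459828 substitutions/site.

0.460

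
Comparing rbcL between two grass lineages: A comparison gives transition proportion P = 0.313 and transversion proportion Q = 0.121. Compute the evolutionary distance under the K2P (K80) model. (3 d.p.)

Under the Kimura two-parameter model, d = −½ ln(1 − 2P − Q) − ¼ ln(1 − 2Q).
1 − 2P − Q = 0.253, giving −½ ln(0.253) = 0.687183.
1 − 2Q = 0.758, giving −¼ ln(0.758) = 0.069268.
d = 0.687183 + 0.069268 = 0.756451.

0.756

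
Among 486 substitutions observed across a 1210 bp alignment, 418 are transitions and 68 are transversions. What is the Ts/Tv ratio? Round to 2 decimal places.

R = 418/68 = 6.147058… ≈ 6.15 (to 2 d.p.).

6.15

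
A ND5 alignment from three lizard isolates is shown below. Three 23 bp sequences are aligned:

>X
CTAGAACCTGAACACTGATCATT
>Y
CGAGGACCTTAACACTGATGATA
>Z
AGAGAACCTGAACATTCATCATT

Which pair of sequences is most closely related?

X and Z

X–Y: 5/23 differ, p = 0.217, d = 0.257.
X–Z: 4/23 differ, p = 0.174, d = 0.198.
Y–Z: 7/23 differ, p = 0.304, d = 0.390.
The smallest distance is between X and Z.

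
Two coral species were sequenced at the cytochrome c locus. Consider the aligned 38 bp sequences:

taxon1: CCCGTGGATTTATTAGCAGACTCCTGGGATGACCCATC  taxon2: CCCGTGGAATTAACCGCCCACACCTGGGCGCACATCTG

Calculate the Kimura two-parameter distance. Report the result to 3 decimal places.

0.523

Of 38 sites, 2 differences are transitions and 12 are transversions, so P = 2/38 ≈ 0.052632 and Q = 12/38 ≈ 0.315789.
Under the Kimura two-parameter model, d = −½ ln(1 − 2P − Q) − ¼ ln(1 − 2Q).
1 − 2P − Q = 0.578947, giving −½ ln(0.578947) = 0.273272.
1 − 2Q = 0.368422, giving −¼ ln(0.368422) = 0.249632.
d = 0.273272 + 0.249632 = 0.522904.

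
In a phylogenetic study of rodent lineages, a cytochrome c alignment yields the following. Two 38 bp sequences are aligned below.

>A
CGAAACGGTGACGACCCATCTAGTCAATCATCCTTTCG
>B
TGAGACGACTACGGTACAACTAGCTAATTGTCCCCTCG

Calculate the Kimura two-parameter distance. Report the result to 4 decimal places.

0.6628

Of 38 sites, 12 differences are transitions and 3 are transversions, so P = 12/38 ≈ 0.315789 and Q = 3/38 ≈ 0.078947.
Under the Kimura two-parameter model, d = −½ ln(1 − 2P − Q) − ¼ ln(1 − 2Q).
1 − 2P − Q = 0.289475, giving −½ ln(0.289475) = 0.619843.
1 − 2Q = 0.842106, giving −¼ ln(0.842106) = 0.042962.
d = 0.619843 + 0.042962 = 0.662805.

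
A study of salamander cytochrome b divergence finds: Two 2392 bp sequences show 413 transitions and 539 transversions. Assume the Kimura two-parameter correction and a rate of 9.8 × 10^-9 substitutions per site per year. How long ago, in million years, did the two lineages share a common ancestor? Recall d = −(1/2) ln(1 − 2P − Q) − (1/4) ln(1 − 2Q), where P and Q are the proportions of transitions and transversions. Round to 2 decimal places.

29.21

P = 413/2392 ≈ 0.172659 and Q = 539/2392 ≈ 0.225334.
Under the Kimura two-parameter model, d = −½ ln(1 − 2P − Q) − ¼ ln(1 − 2Q).
1 − 2P − Q = 0.429348, giving −½ ln(0.429348) = 0.422744.
1 − 2Q = 0.549332, giving −¼ ln(0.549332) = 0.149763.
d = 0.422744 + 0.149763 = 0.572507.
Under a molecular clock d = 2μt, so t = d/(2μ) = 0.572507 / (2 × 9.8 × 10^-9) = 29.21 million years.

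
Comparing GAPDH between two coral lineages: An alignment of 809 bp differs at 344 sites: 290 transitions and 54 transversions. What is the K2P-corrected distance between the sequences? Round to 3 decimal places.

0.801

P = 290/809 ≈ 0.358467 and Q = 54/809 ≈ 0.066749.
Under the Kimura two-parameter model, d = −½ ln(1 − 2P − Q) − ¼ ln(1 − 2Q).
1 − 2P − Q = 0.216317, giving −½ ln(0.216317) = 0.765505.
1 − 2Q = 0.866502, giving −¼ ln(0.866502) = 0.035823.
d = 0.765505 + 0.035823 = 0.801328.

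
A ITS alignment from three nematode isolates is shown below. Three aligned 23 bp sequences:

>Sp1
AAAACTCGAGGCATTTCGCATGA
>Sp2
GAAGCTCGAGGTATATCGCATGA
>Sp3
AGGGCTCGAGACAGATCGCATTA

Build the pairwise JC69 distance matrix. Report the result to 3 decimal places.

d(Sp1,Sp2) = 0.198, d(Sp1,Sp3) = 0.390, d(Sp2,Sp3) = 0.390

Sp1–Sp2: 4/23 sites differ → p ≈ 0.173913, d = −0.75 ln(1 − 0.231884) = 0.197861 ≈ 0.198.
Sp1–Sp3: 7/23 sites differ → p ≈ 0.304348, d = −0.75 ln(1 − 0.405797) = 0.390401 ≈ 0.390.
Sp2–Sp3: 7/23 sites differ → p ≈ 0.304348, d = −0.75 ln(1 − 0.405797) = 0.390401 ≈ 0.390.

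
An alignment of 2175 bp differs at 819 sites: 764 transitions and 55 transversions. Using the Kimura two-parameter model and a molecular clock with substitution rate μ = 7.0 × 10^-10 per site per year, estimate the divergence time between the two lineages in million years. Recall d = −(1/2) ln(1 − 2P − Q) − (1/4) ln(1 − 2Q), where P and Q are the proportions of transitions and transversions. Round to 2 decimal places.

474.01

P = 764/2175 ≈ 0.351264 and Q = 55/2175 ≈ 0.025287.
Under the Kimura two-parameter model, d = −½ ln(1 − 2P − Q) − ¼ ln(1 − 2Q).
1 − 2P − Q = 0.272185, giving −½ ln(0.272185) = 0.650637.
1 − 2Q = 0.949426, giving −¼ ln(0.949426) = 0.012974.
d = 0.650637 + 0.012974 = 0.663611.
Under a molecular clock d = 2μt, so t = d/(2μ) = 0.663611 / (2 × 7.0 × 10^-10) = 474.01 million years.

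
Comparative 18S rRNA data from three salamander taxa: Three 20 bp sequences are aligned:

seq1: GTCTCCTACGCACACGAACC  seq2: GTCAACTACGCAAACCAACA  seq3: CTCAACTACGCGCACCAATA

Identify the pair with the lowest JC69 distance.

seq2 and seq3

seq1–seq2: 5/20 differ, p = 0.250, d = 0.304.
seq1–seq3: 7/20 differ, p = 0.350, d = 0.471.
seq2–seq3: 4/20 differ, p = 0.200, d = 0.233.
The smallest distance is between seq2 and seq3.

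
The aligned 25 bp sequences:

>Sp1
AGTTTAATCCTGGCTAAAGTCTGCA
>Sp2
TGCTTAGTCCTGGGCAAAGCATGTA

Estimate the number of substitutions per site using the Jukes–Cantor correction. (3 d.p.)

0.417

The sequences differ at 8 of 25 sites (1, 3, 7, 14, 15, 20, 21, 24), so p = 8/25 = 0.32.
d = −(3/4) ln(1 − 4p/3) = −0.75 ln(1 − 0.426667) = −0.75 ln(0.573333)
  = −0.75 × (-0.556289) = 0.417217 substitutions/site.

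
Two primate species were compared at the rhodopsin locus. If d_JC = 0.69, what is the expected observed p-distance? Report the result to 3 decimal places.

0.451

p = (3/4)(1 − e^(−4d/3)) = 0.75 × (1 − e^(-0.92)) = 0.75 × (1 − 0.398519) = 0.451111.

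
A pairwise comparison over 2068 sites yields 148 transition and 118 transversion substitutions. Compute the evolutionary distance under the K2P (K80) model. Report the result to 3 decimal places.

0.142

P = 148/2068 ≈ 0.071567 and Q = 118/2068 ≈ 0.05706.
Under the Kimura two-parameter model, d = −½ ln(1 − 2P − Q) − ¼ ln(1 − 2Q).
1 − 2P − Q = 0.799806, giving −½ ln(0.799806) = 0.111693.
1 − 2Q = 0.88588, giving −¼ ln(0.88588) = 0.030293.
d = 0.111693 + 0.030293 = 0.141986.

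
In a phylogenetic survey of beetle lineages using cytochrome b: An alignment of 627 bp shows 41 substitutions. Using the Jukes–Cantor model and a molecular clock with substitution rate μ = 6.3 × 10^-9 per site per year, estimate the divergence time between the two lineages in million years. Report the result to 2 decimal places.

5.43

p = 41/627 ≈ 0.065391.
d = −(3/4) ln(1 − 4p/3) = −0.75 ln(1 − 0.087188) = −0.75 ln(0.912812)
  = −0.75 × (-0.091225) = 0.068419 substitutions/site.
Under a molecular clock d = 2μt, so t = d/(2μ) = 0.068419 / (2 × 6.3 × 10^-9) = 5.43 million years.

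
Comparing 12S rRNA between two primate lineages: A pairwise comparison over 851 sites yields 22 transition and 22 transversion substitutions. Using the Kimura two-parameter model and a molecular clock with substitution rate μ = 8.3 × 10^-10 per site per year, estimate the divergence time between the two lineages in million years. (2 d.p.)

32.31

P = 22/851 ≈ 0.025852 and Q = 22/851 ≈ 0.025852.
Under the Kimura two-parameter model, d = −½ ln(1 − 2P − Q) − ¼ ln(1 − 2Q).
1 − 2P − Q = 0.922444, giving −½ ln(0.922444) = 0.040364.
1 − 2Q = 0.948296, giving −¼ ln(0.948296) = 0.013272.
d = 0.040364 + 0.013272 = 0.053636.
Under a molecular clock d = 2μt, so t = d/(2μ) = 0.053636 / (2 × 8.3 × 10^-10) = 32.31 million years.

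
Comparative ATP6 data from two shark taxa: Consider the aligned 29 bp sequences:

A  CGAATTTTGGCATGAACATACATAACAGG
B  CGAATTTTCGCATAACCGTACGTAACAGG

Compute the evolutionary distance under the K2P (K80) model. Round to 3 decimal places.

0.198

Of 29 sites, 3 differences are transitions and 2 are transversions, so P = 3/29 ≈ 0.103448 and Q = 2/29 ≈ 0.068966.
Under the Kimura two-parameter model, d = −½ ln(1 − 2P − Q) − ¼ ln(1 − 2Q).
1 − 2P − Q = 0.724138, giving −½ ln(0.724138) = 0.161387.
1 − 2Q = 0.862068, giving −¼ ln(0.862068) = 0.037105.
d = 0.161387 + 0.037105 = 0.198492.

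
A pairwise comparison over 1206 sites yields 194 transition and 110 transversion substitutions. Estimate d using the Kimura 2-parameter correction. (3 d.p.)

P = 194/1206 ≈ 0.160862 and Q = 110/1206 ≈ 0.091211.
Under the Kimura two-parameter model, d = −½ ln(1 − 2P − Q) − ¼ ln(1 − 2Q).
1 − 2P − Q = 0.587065, giving −½ ln(0.587065) = 0.266310.
1 − 2Q = 0.817578, giving −¼ ln(0.817578) = 0.050352.
d = 0.266310 + 0.050352 = 0.316662.

0.317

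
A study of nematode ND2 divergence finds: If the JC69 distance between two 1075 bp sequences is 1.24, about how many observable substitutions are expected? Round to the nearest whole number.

Invert JC69: p = (3/4)(1 − e^(−4d/3)) = 0.75 × (1 − e^(-1.653333)) = 0.75 × (1 − 0.191411) = 0.606442.
Expected differing sites = pL ≈ 0.606442 × 1075 = 651.92515 ≈ 652.

652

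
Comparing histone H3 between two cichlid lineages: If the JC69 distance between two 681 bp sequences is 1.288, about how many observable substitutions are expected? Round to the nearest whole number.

419

Invert JC69: p = (3/4)(1 − e^(−4d/3)) = 0.75 × (1 − e^(-1.717333)) = 0.75 × (1 − 0.179544) = 0.615342.
Expected differing sites = pL ≈ 0.615342 × 681 = 419.047902 ≈ 419.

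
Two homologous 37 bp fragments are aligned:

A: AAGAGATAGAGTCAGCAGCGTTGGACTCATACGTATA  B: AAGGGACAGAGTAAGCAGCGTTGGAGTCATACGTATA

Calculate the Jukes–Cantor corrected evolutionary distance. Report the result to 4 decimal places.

The sequences differ at 4 of 37 sites (4, 7, 13, 26), so p = 4/37 ≈ 0.108108.
d = −(3/4) ln(1 − 4p/3) = −0.75 ln(1 − 0.144144) = −0.75 ln(0.855856)
  = −0.75 × (-0.155653) = 0.116740 substitutions/site.

0.1167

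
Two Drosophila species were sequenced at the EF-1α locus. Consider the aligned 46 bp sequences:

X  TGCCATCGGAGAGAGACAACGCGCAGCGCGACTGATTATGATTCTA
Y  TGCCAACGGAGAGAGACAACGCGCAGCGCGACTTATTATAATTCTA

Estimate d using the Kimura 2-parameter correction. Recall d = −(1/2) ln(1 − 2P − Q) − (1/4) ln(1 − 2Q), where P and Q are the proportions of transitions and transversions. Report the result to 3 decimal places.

Of 46 sites, 1 differences are transitions and 2 are transversions, so P = 1/46 ≈ 0.021739 and Q = 2/46 ≈ 0.043478.
Under the Kimura two-parameter model, d = −½ ln(1 − 2P − Q) − ¼ ln(1 − 2Q).
1 − 2P − Q = 0.913044, giving −½ ln(0.913044) = 0.045486.
1 − 2Q = 0.913044, giving −¼ ln(0.913044) = 0.022743.
d = 0.045486 + 0.022743 = 0.068229.

0.068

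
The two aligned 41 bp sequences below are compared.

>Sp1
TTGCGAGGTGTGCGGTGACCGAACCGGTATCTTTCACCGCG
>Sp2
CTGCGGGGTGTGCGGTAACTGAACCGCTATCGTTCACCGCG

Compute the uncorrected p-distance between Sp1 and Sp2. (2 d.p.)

0.15

The sequences differ at 6 of 41 positions (sites 1, 6, 17, 20, 27, 32).
p = 6/41 = 0.146341… ≈ 0.15 (to 2 d.p.).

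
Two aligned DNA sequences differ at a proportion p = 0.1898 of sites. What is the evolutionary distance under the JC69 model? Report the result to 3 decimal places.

0.219

d = −(3/4) ln(1 − 4p/3) = −0.75 ln(1 − 0.253067) = −0.75 ln(0.746933)
  = −0.75 × (-0.291780) = 0.218835 substitutions/site.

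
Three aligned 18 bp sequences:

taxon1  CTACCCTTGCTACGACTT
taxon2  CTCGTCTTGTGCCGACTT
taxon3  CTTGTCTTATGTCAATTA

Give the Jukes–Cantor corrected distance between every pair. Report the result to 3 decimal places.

taxon1–taxon2: 6/18 sites differ → p ≈ 0.333333, d = −0.75 ln(1 − 0.444444) = 0.440839 ≈ 0.441.
taxon1–taxon3: 10/18 sites differ → p ≈ 0.555556, d = −0.75 ln(1 − 0.740741) = 1.012446 ≈ 1.012.
taxon2–taxon3: 6/18 sites differ → p ≈ 0.333333, d = −0.75 ln(1 − 0.444444) = 0.440839 ≈ 0.441.

d(taxon1,taxon2) = 0.441, d(taxon1,taxon3) = 1.012, d(taxon2,taxon3) = 0.441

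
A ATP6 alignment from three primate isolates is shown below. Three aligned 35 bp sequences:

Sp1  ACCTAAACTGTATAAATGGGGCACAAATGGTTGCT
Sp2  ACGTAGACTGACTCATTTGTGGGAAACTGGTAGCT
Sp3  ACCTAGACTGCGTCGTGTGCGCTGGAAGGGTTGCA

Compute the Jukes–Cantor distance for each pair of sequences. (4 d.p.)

Sp1–Sp2: 13/35 sites differ → p ≈ 0.371429, d = −0.75 ln(1 − 0.495239) = 0.512753 ≈ 0.5128.
Sp1–Sp3: 14/35 sites differ → p = 0.4, d = −0.75 ln(1 − 0.533333) = 0.571605 ≈ 0.5716.
Sp2–Sp3: 14/35 sites differ → p = 0.4, d = −0.75 ln(1 − 0.533333) = 0.571605 ≈ 0.5716.

d(Sp1,Sp2) = 0.5128, d(Sp1,Sp3) = 0.5716, d(Sp2,Sp3) = 0.5716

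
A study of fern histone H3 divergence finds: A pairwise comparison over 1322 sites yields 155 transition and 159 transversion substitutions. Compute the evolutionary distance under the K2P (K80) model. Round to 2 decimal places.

P = 155/1322 ≈ 0.117247 and Q = 159/1322 ≈ 0.120272.
Under the Kimura two-parameter model, d = −½ ln(1 − 2P − Q) − ¼ ln(1 − 2Q).
1 − 2P − Q = 0.645234, giving −½ ln(0.645234) = 0.219071.
1 − 2Q = 0.759456, giving −¼ ln(0.759456) = 0.068788.
d = 0.219071 + 0.068788 = 0.287859.

0.29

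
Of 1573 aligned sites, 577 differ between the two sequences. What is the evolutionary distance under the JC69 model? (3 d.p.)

p = 577/1573 ≈ 0.366815.
d = −(3/4) ln(1 − 4p/3) = −0.75 ln(1 − 0.489087) = −0.75 ln(0.510913)
  = −0.75 × (-0.671556) = 0.503667 substitutions/site.

0.504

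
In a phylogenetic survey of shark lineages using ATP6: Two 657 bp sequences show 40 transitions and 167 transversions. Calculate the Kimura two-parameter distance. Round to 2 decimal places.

0.41

P = 40/657 ≈ 0.060883 and Q = 167/657 ≈ 0.254186.
Under the Kimura two-parameter model, d = −½ ln(1 − 2P − Q) − ¼ ln(1 − 2Q).
1 − 2P − Q = 0.624048, giving −½ ln(0.624048) = 0.235764.
1 − 2Q = 0.491628, giving −¼ ln(0.491628) = 0.177508.
d = 0.235764 + 0.177508 = 0.413272.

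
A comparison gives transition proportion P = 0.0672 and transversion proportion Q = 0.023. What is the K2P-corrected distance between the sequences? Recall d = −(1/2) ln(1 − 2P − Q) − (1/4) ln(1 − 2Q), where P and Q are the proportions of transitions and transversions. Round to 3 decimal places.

0.097

Under the Kimura two-parameter model, d = −½ ln(1 − 2P − Q) − ¼ ln(1 − 2Q).
1 − 2P − Q = 0.8426, giving −½ ln(0.8426) = 0.085631.
1 − 2Q = 0.954, giving −¼ ln(0.954) = 0.011773.
d = 0.085631 + 0.011773 = 0.097404.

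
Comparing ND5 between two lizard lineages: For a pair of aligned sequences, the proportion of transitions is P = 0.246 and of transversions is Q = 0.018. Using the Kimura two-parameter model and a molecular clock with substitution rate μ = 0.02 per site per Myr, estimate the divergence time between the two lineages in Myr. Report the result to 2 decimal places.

Under the Kimura two-parameter model, d = −½ ln(1 − 2P − Q) − ¼ ln(1 − 2Q).
1 − 2P − Q = 0.49, giving −½ ln(0.49) = 0.356675.
1 − 2Q = 0.964, giving −¼ ln(0.964) = 0.009166.
d = 0.356675 + 0.009166 = 0.365841.
Under a molecular clock d = 2μt, so t = d/(2μ) = 0.365841 / (2 × 0.02) = 9.15 Myr.

9.15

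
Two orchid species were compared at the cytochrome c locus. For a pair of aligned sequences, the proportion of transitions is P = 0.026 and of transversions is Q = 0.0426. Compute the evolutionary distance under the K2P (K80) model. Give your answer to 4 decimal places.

0.0720

Under the Kimura two-parameter model, d = −½ ln(1 − 2P − Q) − ¼ ln(1 − 2Q).
1 − 2P − Q = 0.9054, giving −½ ln(0.9054) = 0.049689.
1 − 2Q = 0.9148, giving −¼ ln(0.9148) = 0.022262.
d = 0.049689 + 0.022262 = 0.071951.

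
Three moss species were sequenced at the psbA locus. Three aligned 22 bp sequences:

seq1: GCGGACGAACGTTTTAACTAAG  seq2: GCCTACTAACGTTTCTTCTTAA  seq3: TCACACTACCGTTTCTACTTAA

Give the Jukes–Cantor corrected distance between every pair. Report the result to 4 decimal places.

seq1–seq2: 8/22 sites differ → p ≈ 0.363636, d = −0.75 ln(1 − 0.484848) = 0.497470 ≈ 0.4975.
seq1–seq3: 9/22 sites differ → p ≈ 0.409091, d = −0.75 ln(1 − 0.545455) = 0.591344 ≈ 0.5913.
seq2–seq3: 5/22 sites differ → p ≈ 0.227273, d = −0.75 ln(1 − 0.303031) = 0.270761 ≈ 0.2708.

d(seq1,seq2) = 0.4975, d(seq1,seq3) = 0.5913, d(seq2,seq3) = 0.2708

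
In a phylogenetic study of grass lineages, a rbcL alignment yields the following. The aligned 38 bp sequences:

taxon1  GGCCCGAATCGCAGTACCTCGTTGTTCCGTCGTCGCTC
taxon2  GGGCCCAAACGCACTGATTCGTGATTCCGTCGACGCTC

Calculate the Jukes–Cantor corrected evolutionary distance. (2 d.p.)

The sequences differ at 10 of 38 sites (3, 6, 9, 14, 16, 17, 18, 23, 24, 33), so p = 10/38 ≈ 0.263158.
d = −(3/4) ln(1 − 4p/3) = −0.75 ln(1 − 0.350877) = −0.75 ln(0.649123)
  = −0.75 × (-0.432133) = 0.324100 substitutions/site.

0.32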